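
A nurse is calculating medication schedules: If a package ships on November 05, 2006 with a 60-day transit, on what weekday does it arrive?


Start: 2006-11-05 (Sunday)
Step 1 - find target date: add 60 days
  2006-11-05 + 60 days = 2007-01-04
Step 2 - day of week:
  60 mod 7 = 4
  Sunday + 4 days -> Thursday
Result: Thursday (2007-01-04)

Thursday


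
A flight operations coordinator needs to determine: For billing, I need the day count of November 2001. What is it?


Month: November
Year: 2001
November is a 30-day month
Total: 30 days

30


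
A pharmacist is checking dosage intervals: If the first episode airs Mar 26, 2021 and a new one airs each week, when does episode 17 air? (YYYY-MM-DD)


First occurrence: 2021-03-26 (occurrence 1)
Each occurrence is 7 days after the previous.
Occurrence 17 is 16 weeks after the first.
16 weeks = 112 days
2021-03-26 + 112 days = 2021-07-16

2021-07-16


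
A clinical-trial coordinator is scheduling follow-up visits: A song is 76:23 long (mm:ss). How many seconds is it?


Minutes: 76
Extra seconds: 23
Seconds per minute: 60
Minutes to seconds: 76 x 60 = 4560
Total: 4560 + 23 = 4583

4583


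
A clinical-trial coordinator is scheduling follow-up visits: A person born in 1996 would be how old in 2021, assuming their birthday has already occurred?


Birth year: 1996
Current year: 2021
Age = current year - birth year
Age = 2021 - 1996 = 25

25


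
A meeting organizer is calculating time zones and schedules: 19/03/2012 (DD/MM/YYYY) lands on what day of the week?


Date: 2012-03-19
January 1, 2012 is a Sunday
Day of year: 79
Offset from Jan 1: 78 days
78 mod 7 = 1
Result: Monday

Monday


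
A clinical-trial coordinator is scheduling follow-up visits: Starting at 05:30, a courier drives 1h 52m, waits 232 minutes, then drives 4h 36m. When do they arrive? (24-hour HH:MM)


Depart: 05:30
Leg 1: +112 min -> 07:22
Layover: +232 min -> 11:14
Leg 2: +276 min -> 15:50
Total travel: 620 minutes = 10h 20m
Arrival: 15:50

15:50


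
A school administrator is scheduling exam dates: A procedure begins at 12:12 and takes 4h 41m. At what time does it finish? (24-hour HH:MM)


Start time: 12:12
Adding: 4 hours 41 minutes
Minutes: 12 + 41 = 53
Hours: 12 + 4 + 0 = 16
Result: 16:53

16:53


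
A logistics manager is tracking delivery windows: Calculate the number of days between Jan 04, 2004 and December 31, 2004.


Start: January 04, 2004
End: December 31, 2004
Days left in January: 27
February: 29
March: 31
April: 30
May: 31
... plus remaining months
Sum of remaining months: 335
Total: 27 + 335 = 362

362


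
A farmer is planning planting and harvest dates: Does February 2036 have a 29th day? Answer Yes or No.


Year: 2036
Divisible by 4? 2036 / 4 = 509.0 -> Yes
Divisible by 100? 2036 / 100 = 20.36 -> No
Divisible by 4 but not 100, so it IS a leap year

Yes


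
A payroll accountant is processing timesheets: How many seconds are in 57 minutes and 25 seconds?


Minutes: 57
Seconds: 25
Convert minutes to seconds: 57 x 60 = 3420
Add remaining seconds: 3420 + 25 = 3445

3445


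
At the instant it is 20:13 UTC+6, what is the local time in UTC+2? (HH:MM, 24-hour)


Local time: 20:13 at UTC+6 (offset 6h)
Target zone: UTC+2 (offset 2h)
Difference: 2 - (6) = -4 hours
Calculation: 20 + (-4) = 16
Result: 16:13

16:13


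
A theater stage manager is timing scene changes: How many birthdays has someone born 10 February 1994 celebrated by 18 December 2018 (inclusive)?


Birth: 1994-02-10
Reference: 2018-12-18
Year difference: 2018 - 1994 = 24
Has birthday (02-10) occurred by 12-18? Yes
Age in full years: 24

24


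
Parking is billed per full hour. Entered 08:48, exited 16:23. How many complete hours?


Start: 08:48
End: 16:23
Hour difference: 16 - 8 = 8 hours
Minute difference: 23 - 48 = -25 minutes
Total minutes: 455
Complete hours: 455 / 60 = 7 (remainder 35)

7


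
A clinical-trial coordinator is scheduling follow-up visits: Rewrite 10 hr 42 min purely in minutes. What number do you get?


Hours: 10
Extra minutes: 42
Minutes per hour: 60
Hours to minutes: 10 x 60 = 600
Total: 600 + 42 = 642

642


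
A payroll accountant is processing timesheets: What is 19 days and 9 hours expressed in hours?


Days: 19
Extra hours: 9
Hours per day: 24
Days to hours: 19 x 24 = 456
Total: 456 + 9 = 465

465


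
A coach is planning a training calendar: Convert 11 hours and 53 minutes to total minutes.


Hours: 11
Minutes: 53
Convert hours to minutes: 11 x 60 = 660
Add remaining minutes: 660 + 53 = 713

713


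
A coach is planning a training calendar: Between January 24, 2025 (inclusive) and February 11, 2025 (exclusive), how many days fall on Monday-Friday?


Start: 2025-01-24 (Friday)
End (exclusive): 2025-02-11 (Tuesday)
Total calendar days: 18
Full weeks: 18 // 7 = 2 -> 10 weekdays
Remaining 4 days starting on Friday:
  Fri(w), Sat(-), Sun(-), Mon(w) -> 2 weekdays
Total business days: 10 + 2 = 12

12


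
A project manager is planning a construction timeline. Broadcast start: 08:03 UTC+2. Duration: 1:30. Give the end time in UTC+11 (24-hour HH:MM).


Start: 08:03 in UTC+2
Step 1 - add duration:
  minutes: 3 + 30 = 33
  hours: 8 + 1 + 0 = 9
  end in UTC+2: 09:33
Step 2 - convert UTC+2 -> UTC+11:
  offset difference: 11 - (2) = 9 hours
  9 + (9) = 18 -> mod 24 = 18
Result: 18:33 in UTC+11

18:33


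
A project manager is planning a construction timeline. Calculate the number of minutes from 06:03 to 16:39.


Start time: 06:03 = 363 minutes from midnight
End time: 16:39 = 999 minutes from midnight
Difference: 999 - 363 = 636 minutes
That is 10 hours and 36 minutes

636


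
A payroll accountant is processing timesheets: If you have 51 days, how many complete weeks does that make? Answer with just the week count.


Total days: 51
Days per week: 7
Division: 51 / 7 = 7 remainder 2
Complete weeks: 7
Remaining days: 2

7


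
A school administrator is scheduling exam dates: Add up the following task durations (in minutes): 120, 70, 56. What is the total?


Durations: 120, 70, 56
Running sum: 120
+ 70 = 190
+ 56 = 246
Total duration: 246 minutes
That is 4 hours and 6 minutes

246


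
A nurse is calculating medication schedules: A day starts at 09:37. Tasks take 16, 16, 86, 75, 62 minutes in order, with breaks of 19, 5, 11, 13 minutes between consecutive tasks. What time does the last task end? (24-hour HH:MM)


Start: 09:37 = 577 min from midnight
  after task 1 (16 min): 09:53
  after break (19 min): 10:12
  after task 2 (16 min): 10:28
  after break (5 min): 10:33
  after task 3 (86 min): 11:59
  after break (11 min): 12:10
  after task 4 (75 min): 13:25
  after break (13 min): 13:38
  after task 5 (62 min): 14:40
Total elapsed: 303 minutes
End time: 14:40

14:40


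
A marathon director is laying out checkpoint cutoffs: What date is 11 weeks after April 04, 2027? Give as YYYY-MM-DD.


Start: 2027-04-04
Weeks to add: 11
Convert to days: 11 x 7 = 77 days
Add 77 days to 2027-04-04
Result: 2027-06-20

2027-06-20


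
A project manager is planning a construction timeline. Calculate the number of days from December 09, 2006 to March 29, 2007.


Start date: 2006-12-09
End date: 2007-03-29
Dec 2006: +23 days
Jan 2007: +31 days
Feb 2007: +28 days
Mar 2007: +28 days
Total: 110 days

110


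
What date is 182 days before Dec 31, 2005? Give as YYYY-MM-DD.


Start: 2005-12-31
Subtracting 182 days
Days already passed in December: 31
After going back through December: 151 more days to subtract
November 2005: 30 days, 121 remaining
October 2005: 31 days, 90 remaining
September 2005: 30 days, 60 remaining
August 2005: 31 days, 29 remaining
Result: 2005-07-02

2005-07-02


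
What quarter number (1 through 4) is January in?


Month: January (month 1)
Q1: January-March (months 1-3)
Q2: April-June (months 4-6)
Q3: July-September (months 7-9)
Q4: October-December (months 10-12)
Month 1 falls in Q1

1


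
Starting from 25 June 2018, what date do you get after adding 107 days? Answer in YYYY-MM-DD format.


Start: 2018-06-25
Adding 107 days
Days remaining in June: 5
After June: 102 days still to add
July 2018: 31 days, 71 remaining
August 2018: 31 days, 40 remaining
September 2018: 30 days, 10 remaining
October 2018 has 31 days, need 10
Result: 2018-10-10

2018-10-10


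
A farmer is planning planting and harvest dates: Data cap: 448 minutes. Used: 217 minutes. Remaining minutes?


Total budget: 448 minutes
Time used: 217 minutes
Remaining: 448 - 217 = 231 minutes
Percent used: 48.4%
Percent remaining: 51.6%

231


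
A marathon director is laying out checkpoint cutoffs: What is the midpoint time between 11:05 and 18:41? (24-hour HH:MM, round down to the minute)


Start time: 11:05 = 665 minutes from midnight
End time: 18:41 = 1121 minutes from midnight
Sum: 665 + 1121 = 1786
Midpoint: 1786 / 2 = 893 minutes
Convert: 893 / 60 = 14 hours, 53 minutes
Result: 14:53

14:53


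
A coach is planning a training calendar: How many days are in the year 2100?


Year: 2100
Check leap year rules:
Divisible by 4? Yes
Divisible by 100? Yes
Divisible by 400? No
2100 is not a leap year
Days: 365

365


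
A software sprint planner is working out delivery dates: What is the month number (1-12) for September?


Calendar month order:
8. August
9. September <--
10. October
September is month number 9

9


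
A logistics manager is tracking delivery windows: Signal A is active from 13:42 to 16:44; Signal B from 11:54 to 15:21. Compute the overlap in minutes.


Interval A: [822, 1004] minutes from midnight
Interval B: [714, 921] minutes from midnight
Overlap start = max(822, 714) = 822
Overlap end = min(1004, 921) = 921
Overlap = 921 - 822 = 99 minutes

99


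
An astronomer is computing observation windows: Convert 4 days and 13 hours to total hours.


Days: 4
Extra hours: 13
Hours per day: 24
Days to hours: 4 x 24 = 96
Total: 96 + 13 = 109

109


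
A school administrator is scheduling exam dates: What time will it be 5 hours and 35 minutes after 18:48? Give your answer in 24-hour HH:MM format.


Start time: 18:48
Adding: 5 hours 35 minutes
Minutes: 48 + 35 = 83
Minute overflow: 83 >= 60, so carry 1 hour, minutes = 23
Hours: 18 + 5 + 1 = 24
Hour wraparound: 24 mod 24 = 0
Result: 00:23

00:23


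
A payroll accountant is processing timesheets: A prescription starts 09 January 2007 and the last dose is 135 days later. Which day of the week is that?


Start: 2007-01-09 (Tuesday)
Step 1 - find target date: add 135 days
  2007-01-09 + 135 days = 2007-05-24
Step 2 - day of week:
  135 mod 7 = 2
  Tuesday + 2 days -> Thursday
Result: Thursday (2007-05-24)

Thursday


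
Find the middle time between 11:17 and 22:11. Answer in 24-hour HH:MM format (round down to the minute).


Start time: 11:17 = 677 minutes from midnight
End time: 22:11 = 1331 minutes from midnight
Sum: 677 + 1331 = 2008
Midpoint: 2008 / 2 = 1004 minutes
Convert: 1004 / 60 = 16 hours, 44 minutes
Result: 16:44

16:44


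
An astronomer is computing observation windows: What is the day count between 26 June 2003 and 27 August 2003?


Start date: 2003-06-26
End date: 2003-08-27
Jun 2003: +5 days
Jul 2003: +31 days
Aug 2003: +26 days
Total: 62 days

62


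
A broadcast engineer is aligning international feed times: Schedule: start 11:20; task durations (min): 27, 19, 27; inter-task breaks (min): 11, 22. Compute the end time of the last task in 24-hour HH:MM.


Start: 11:20 = 680 min from midnight
  after task 1 (27 min): 11:47
  after break (11 min): 11:58
  after task 2 (19 min): 12:17
  after break (22 min): 12:39
  after task 3 (27 min): 13:06
Total elapsed: 106 minutes
End time: 13:06

13:06


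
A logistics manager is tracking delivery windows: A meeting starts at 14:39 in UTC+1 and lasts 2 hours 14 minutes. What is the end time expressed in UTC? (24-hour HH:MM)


Start: 14:39 in UTC+1
Step 1 - add duration:
  minutes: 39 + 14 = 53
  hours: 14 + 2 + 0 = 16
  end in UTC+1: 16:53
Step 2 - convert UTC+1 -> UTC:
  offset difference: 0 - (1) = -1 hours
  16 + (-1) = 15 -> mod 24 = 15
Result: 15:53 in UTC

15:53


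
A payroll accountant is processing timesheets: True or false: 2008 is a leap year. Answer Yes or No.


Year: 2008
Divisible by 4? 2008 / 4 = 502.0 -> Yes
Divisible by 100? 2008 / 100 = 20.08 -> No
Divisible by 4 but not 100, so it IS a leap year

Yes


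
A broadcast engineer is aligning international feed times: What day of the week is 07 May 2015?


Date: 2015-05-07
January 1, 2015 is a Thursday
Day of year: 127
Offset from Jan 1: 126 days
126 mod 7 = 0
Result: Thursday

Thursday


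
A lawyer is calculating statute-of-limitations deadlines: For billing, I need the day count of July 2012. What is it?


Month: July
Year: 2012
July is a 31-day month
Total: 31 days

31


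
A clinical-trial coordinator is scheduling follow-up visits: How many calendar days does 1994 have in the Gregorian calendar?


Year: 1994
Check leap year rules:
Divisible by 4? No
1994 is not a leap year
Days: 365

365


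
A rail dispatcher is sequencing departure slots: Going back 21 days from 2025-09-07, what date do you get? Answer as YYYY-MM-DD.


Start: 2025-09-07
Subtracting 21 days
Days already passed in September: 7
After going back through September: 14 more days to subtract
August 2025 has 31 days, need 14
Result: 2025-08-17

2025-08-17


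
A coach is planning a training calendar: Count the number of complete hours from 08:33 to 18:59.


Start: 08:33
End: 18:59
Hour difference: 18 - 8 = 10 hours
Minute difference: 59 - 33 = 26 minutes
Total minutes: 626
Complete hours: 626 / 60 = 10 (remainder 26)

10


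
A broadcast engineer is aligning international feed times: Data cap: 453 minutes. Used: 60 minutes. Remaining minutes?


Total budget: 453 minutes
Time used: 60 minutes
Remaining: 453 - 60 = 393 minutes
Percent used: 13.2%
Percent remaining: 86.8%

393


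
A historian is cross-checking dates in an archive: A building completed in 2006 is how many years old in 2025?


Birth year: 2006
Current year: 2025
Age = current year - birth year
Age = 2025 - 2006 = 19

19


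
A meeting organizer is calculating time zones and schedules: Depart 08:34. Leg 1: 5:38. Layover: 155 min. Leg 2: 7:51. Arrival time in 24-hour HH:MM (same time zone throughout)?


Depart: 08:34
Leg 1: +338 min -> 14:12
Layover: +155 min -> 16:47
Leg 2: +471 min -> 00:38
Total travel: 964 minutes = 16h 4m
Arrival: 00:38

00:38


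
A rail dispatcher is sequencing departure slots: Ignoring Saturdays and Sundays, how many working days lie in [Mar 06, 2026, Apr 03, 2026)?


Start: 2026-03-06 (Friday)
End (exclusive): 2026-04-03 (Friday)
Total calendar days: 28
Full weeks: 28 // 7 = 4 -> 20 weekdays
Remaining 0 days starting on Friday:
Total business days: 20 + 0 = 20

20


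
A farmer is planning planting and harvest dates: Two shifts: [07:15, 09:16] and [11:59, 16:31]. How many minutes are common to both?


Interval A: [435, 556] minutes from midnight
Interval B: [719, 991] minutes from midnight
Overlap start = max(435, 719) = 719
Overlap end = min(556, 991) = 556
End <= start, so the intervals do not overlap: 0 minutes

0


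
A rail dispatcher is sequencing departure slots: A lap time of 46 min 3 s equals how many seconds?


Minutes: 46
Seconds: 3
Convert minutes to seconds: 46 x 60 = 2760
Add remaining seconds: 2760 + 3 = 2763

2763


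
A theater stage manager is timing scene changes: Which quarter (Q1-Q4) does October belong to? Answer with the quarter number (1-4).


Month: October (month 10)
Q1: January-March (months 1-3)
Q2: April-June (months 4-6)
Q3: July-September (months 7-9)
Q4: October-December (months 10-12)
Month 10 falls in Q4

4


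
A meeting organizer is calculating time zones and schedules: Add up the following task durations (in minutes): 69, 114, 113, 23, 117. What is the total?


Durations: 69, 114, 113, 23, 117
Running sum: 69
+ 114 = 183
+ 113 = 296
+ 23 = 319
+ 117 = 436
Total duration: 436 minutes
That is 7 hours and 16 minutes

436


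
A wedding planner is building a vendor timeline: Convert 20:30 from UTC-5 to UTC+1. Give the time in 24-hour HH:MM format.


Local time: 20:30 at UTC-5 (offset -5h)
Target zone: UTC+1 (offset 1h)
Difference: 1 - (-5) = 6 hours
Calculation: 20 + (6) = 26
Wraparound: (26) mod 24 = 2
Result: 02:30

02:30


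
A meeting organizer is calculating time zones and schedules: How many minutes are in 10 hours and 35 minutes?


Hours: 10
Minutes: 35
Convert hours to minutes: 10 x 60 = 600
Add remaining minutes: 600 + 35 = 635

635


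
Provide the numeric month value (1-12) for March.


Calendar month order:
2. February
3. March <--
4. April
March is month number 3

3


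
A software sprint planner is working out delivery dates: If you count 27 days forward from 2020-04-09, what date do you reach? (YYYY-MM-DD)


Start: 2020-04-09
Adding 27 days
Days remaining in April: 21
After April: 6 days still to add
May 2020 has 31 days, need 6
Result: 2020-05-06

2020-05-06


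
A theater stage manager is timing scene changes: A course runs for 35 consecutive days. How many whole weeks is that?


Total days: 35
Days per week: 7
Division: 35 / 7 = 5 remainder 0
Complete weeks: 5
Remaining days: 0

5


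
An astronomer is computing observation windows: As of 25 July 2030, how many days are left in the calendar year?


Start: July 25, 2030
End: December 31, 2030
Days left in July: 6
August: 31
September: 30
October: 31
November: 30
... plus remaining months
Sum of remaining months: 153
Total: 6 + 153 = 159

159


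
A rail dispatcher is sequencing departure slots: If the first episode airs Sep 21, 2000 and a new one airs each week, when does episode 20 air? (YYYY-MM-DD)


First occurrence: 2000-09-21 (occurrence 1)
Each occurrence is 7 days after the previous.
Occurrence 20 is 19 weeks after the first.
19 weeks = 133 days
2000-09-21 + 133 days = 2001-02-01

2001-02-01


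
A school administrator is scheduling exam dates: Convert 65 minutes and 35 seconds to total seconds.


Minutes: 65
Extra seconds: 35
Seconds per minute: 60
Minutes to seconds: 65 x 60 = 3900
Total: 3900 + 35 = 3935

3935


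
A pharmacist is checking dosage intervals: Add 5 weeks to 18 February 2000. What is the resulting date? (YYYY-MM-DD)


Start: 2000-02-18
Weeks to add: 5
Convert to days: 5 x 7 = 35 days
Add 35 days to 2000-02-18
Result: 2000-03-24

2000-03-24


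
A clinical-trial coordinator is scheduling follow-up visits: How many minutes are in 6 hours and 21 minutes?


Hours: 6
Extra minutes: 21
Minutes per hour: 60
Hours to minutes: 6 x 60 = 360
Total: 360 + 21 = 381

381


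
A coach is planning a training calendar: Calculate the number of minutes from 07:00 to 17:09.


Start time: 07:00 = 420 minutes from midnight
End time: 17:09 = 1029 minutes from midnight
Difference: 1029 - 420 = 609 minutes
That is 10 hours and 9 minutes

609


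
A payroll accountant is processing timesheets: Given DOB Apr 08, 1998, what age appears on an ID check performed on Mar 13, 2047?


Birth: 1998-04-08
Reference: 2047-03-13
Year difference: 2047 - 1998 = 49
Has birthday (04-08) occurred by 03-13? No
Birthday not yet reached this year -> subtract 1
Age in full years: 48

48


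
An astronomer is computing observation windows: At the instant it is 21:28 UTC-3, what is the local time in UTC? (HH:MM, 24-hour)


Local time: 21:28 at UTC-3 (offset -3h)
Target zone: UTC (offset 0h)
Difference: 0 - (-3) = 3 hours
Calculation: 21 + (3) = 24
Wraparound: (24) mod 24 = 0
Result: 00:28

00:28


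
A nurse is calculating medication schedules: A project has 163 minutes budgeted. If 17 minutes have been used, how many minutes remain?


Total budget: 163 minutes
Time used: 17 minutes
Remaining: 163 - 17 = 146 minutes
Percent used: 10.4%
Percent remaining: 89.6%

146


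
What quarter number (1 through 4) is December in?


Month: December (month 12)
Q1: January-March (months 1-3)
Q2: April-June (months 4-6)
Q3: July-September (months 7-9)
Q4: October-December (months 10-12)
Month 12 falls in Q4

4


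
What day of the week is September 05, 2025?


Date: 2025-09-05
January 1, 2025 is a Wednesday
Day of year: 248
Offset from Jan 1: 247 days
247 mod 7 = 2
Result: Friday

Friday


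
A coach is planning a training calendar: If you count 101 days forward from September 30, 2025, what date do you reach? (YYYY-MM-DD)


Start: 2025-09-30
Adding 101 days
Days remaining in September: 0
After September: 101 days still to add
October 2025: 31 days, 70 remaining
November 2025: 30 days, 40 remaining
December 2025: 31 days, 9 remaining
January 2026 has 31 days, need 9
Result: 2026-01-09

2026-01-09


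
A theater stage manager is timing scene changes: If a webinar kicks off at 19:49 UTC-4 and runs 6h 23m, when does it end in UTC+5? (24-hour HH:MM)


Start: 19:49 in UTC-4
Step 1 - add duration:
  minutes: 49 + 23 = 72 (carry 1h)
  hours: 19 + 6 + 1 = 26
  end in UTC-4: 02:12
Step 2 - convert UTC-4 -> UTC+5:
  offset difference: 5 - (-4) = 9 hours
  2 + (9) = 11 -> mod 24 = 11
Result: 11:12 in UTC+5

11:12


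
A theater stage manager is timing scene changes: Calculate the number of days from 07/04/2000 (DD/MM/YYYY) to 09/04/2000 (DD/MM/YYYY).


Start date: 2000-04-07
End date: 2000-04-09
Apr 2000: +2 days
Total: 2 days

2


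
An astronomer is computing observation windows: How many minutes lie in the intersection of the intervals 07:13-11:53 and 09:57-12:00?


Interval A: [433, 713] minutes from midnight
Interval B: [597, 720] minutes from midnight
Overlap start = max(433, 597) = 597
Overlap end = min(713, 720) = 713
Overlap = 713 - 597 = 116 minutes

116


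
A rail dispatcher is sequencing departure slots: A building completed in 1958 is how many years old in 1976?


Birth year: 1958
Current year: 1976
Age = current year - birth year
Age = 1976 - 1958 = 18

18


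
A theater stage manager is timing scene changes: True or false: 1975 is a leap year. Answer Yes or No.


Year: 1975
Divisible by 4? 1975 / 4 = 493.75 -> No
Not divisible by 4, so NOT a leap year

No


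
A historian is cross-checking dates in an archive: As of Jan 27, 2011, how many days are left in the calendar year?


Start: January 27, 2011
End: December 31, 2011
Days left in January: 4
February: 28
March: 31
April: 30
May: 31
... plus remaining months
Sum of remaining months: 334
Total: 4 + 334 = 338

338


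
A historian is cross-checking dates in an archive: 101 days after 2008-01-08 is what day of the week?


Start: 2008-01-08 (Tuesday)
Step 1 - find target date: add 101 days
  2008-01-08 + 101 days = 2008-04-18
Step 2 - day of week:
  101 mod 7 = 3
  Tuesday + 3 days -> Friday
Result: Friday (2008-04-18)

Friday


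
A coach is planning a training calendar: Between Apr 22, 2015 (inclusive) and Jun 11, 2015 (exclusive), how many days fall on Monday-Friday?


Start: 2015-04-22 (Wednesday)
End (exclusive): 2015-06-11 (Thursday)
Total calendar days: 50
Full weeks: 50 // 7 = 7 -> 35 weekdays
Remaining 1 days starting on Wednesday:
  Wed(w) -> 1 weekdays
Total business days: 35 + 1 = 36

36


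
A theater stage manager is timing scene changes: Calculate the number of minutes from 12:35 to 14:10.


Start time: 12:35 = 755 minutes from midnight
End time: 14:10 = 850 minutes from midnight
Difference: 850 - 755 = 95 minutes
That is 1 hours and 35 minutes

95


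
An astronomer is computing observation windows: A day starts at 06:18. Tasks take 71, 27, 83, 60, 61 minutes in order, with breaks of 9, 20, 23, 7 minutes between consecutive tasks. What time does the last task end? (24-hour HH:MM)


Start: 06:18 = 378 min from midnight
  after task 1 (71 min): 07:29
  after break (9 min): 07:38
  after task 2 (27 min): 08:05
  after break (20 min): 08:25
  after task 3 (83 min): 09:48
  after break (23 min): 10:11
  after task 4 (60 min): 11:11
  after break (7 min): 11:18
  after task 5 (61 min): 12:19
Total elapsed: 361 minutes
End time: 12:19

12:19


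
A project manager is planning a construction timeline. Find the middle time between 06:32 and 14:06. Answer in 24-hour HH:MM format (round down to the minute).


Start time: 06:32 = 392 minutes from midnight
End time: 14:06 = 846 minutes from midnight
Sum: 392 + 846 = 1238
Midpoint: 1238 / 2 = 619 minutes
Convert: 619 / 60 = 10 hours, 19 minutes
Result: 10:19

10:19


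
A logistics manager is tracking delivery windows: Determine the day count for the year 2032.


Year: 2032
Check leap year rules:
Divisible by 4? Yes
Divisible by 100? No
2032 is a leap year
Days: 366

366


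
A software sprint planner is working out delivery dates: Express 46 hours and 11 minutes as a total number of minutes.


Hours: 46
Extra minutes: 11
Minutes per hour: 60
Hours to minutes: 46 x 60 = 2760
Total: 2760 + 11 = 2771

2771


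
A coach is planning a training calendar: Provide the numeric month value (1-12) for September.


Calendar month order:
8. August
9. September <--
10. October
September is month number 9

9


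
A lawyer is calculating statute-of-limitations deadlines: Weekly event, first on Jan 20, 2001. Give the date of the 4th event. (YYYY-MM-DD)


First occurrence: 2001-01-20 (occurrence 1)
Each occurrence is 7 days after the previous.
Occurrence 4 is 3 weeks after the first.
3 weeks = 21 days
2001-01-20 + 21 days = 2001-02-10

2001-02-10


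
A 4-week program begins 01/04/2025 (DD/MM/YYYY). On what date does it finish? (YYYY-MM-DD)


Start: 2025-04-01
Weeks to add: 4
Convert to days: 4 x 7 = 28 days
Add 28 days to 2025-04-01
Result: 2025-04-29

2025-04-29


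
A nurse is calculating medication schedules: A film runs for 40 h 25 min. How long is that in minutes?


Hours: 40
Minutes: 25
Convert hours to minutes: 40 x 60 = 2400
Add remaining minutes: 2400 + 25 = 2425

2425


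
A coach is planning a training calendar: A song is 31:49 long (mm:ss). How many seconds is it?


Minutes: 31
Extra seconds: 49
Seconds per minute: 60
Minutes to seconds: 31 x 60 = 1860
Total: 1860 + 49 = 1909

1909


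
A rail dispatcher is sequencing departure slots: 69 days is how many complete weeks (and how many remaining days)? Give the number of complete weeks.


Total days: 69
Days per week: 7
Division: 69 / 7 = 9 remainder 6
Complete weeks: 9
Remaining days: 6

9


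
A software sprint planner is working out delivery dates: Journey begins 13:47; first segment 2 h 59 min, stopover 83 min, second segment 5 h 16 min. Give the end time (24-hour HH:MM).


Depart: 13:47
Leg 1: +179 min -> 16:46
Layover: +83 min -> 18:09
Leg 2: +316 min -> 23:25
Total travel: 578 minutes = 9h 38m
Arrival: 23:25

23:25


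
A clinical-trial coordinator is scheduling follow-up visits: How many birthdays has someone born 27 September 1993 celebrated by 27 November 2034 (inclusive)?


Birth: 1993-09-27
Reference: 2034-11-27
Year difference: 2034 - 1993 = 41
Has birthday (09-27) occurred by 11-27? Yes
Age in full years: 41

41


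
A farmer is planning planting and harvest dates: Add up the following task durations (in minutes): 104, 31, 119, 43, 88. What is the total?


Durations: 104, 31, 119, 43, 88
Running sum: 104
+ 31 = 135
+ 119 = 254
+ 43 = 297
+ 88 = 385
Total duration: 385 minutes
That is 6 hours and 25 minutes

385


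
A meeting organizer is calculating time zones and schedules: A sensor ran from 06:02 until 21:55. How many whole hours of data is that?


Start: 06:02
End: 21:55
Hour difference: 21 - 6 = 15 hours
Minute difference: 55 - 2 = 53 minutes
Total minutes: 953
Complete hours: 953 / 60 = 15 (remainder 53)

15


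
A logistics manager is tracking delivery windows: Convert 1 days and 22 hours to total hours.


Days: 1
Extra hours: 22
Hours per day: 24
Days to hours: 1 x 24 = 24
Total: 24 + 22 = 46

46


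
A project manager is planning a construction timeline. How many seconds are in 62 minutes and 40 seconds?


Minutes: 62
Seconds: 40
Convert minutes to seconds: 62 x 60 = 3720
Add remaining seconds: 3720 + 40 = 3760

3760


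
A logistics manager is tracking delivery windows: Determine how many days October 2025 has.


Month: October
Year: 2025
October is a 31-day month
Total: 31 days

31


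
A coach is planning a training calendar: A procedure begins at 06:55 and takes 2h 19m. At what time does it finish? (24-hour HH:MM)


Start time: 06:55
Adding: 2 hours 19 minutes
Minutes: 55 + 19 = 74
Minute overflow: 74 >= 60, so carry 1 hour, minutes = 14
Hours: 6 + 2 + 1 = 9
Result: 09:14

09:14


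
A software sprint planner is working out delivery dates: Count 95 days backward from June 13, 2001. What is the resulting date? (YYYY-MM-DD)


Start: 2001-06-13
Subtracting 95 days
Days already passed in June: 13
After going back through June: 82 more days to subtract
May 2001: 31 days, 51 remaining
April 2001: 30 days, 21 remaining
March 2001 has 31 days, need 21
Result: 2001-03-10

2001-03-10


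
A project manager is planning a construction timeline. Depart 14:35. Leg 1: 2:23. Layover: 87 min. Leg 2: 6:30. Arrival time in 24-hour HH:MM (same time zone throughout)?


Depart: 14:35
Leg 1: +143 min -> 16:58
Layover: +87 min -> 18:25
Leg 2: +390 min -> 00:55
Total travel: 620 minutes = 10h 20m
Arrival: 00:55

00:55


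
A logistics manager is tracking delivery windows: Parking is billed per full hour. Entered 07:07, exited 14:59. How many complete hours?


Start: 07:07
End: 14:59
Hour difference: 14 - 7 = 7 hours
Minute difference: 59 - 7 = 52 minutes
Total minutes: 472
Complete hours: 472 / 60 = 7 (remainder 52)

7


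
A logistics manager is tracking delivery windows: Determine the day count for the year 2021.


Year: 2021
Check leap year rules:
Divisible by 4? No
2021 is not a leap year
Days: 365

365


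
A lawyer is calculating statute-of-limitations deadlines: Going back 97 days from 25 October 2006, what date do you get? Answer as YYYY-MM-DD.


Start: 2006-10-25
Subtracting 97 days
Days already passed in October: 25
After going back through October: 72 more days to subtract
September 2006: 30 days, 42 remaining
August 2006: 31 days, 11 remaining
July 2006 has 31 days, need 11
Result: 2006-07-20

2006-07-20


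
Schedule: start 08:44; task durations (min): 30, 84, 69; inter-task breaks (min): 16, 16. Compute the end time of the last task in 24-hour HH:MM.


Start: 08:44 = 524 min from midnight
  after task 1 (30 min): 09:14
  after break (16 min): 09:30
  after task 2 (84 min): 10:54
  after break (16 min): 11:10
  after task 3 (69 min): 12:19
Total elapsed: 215 minutes
End time: 12:19

12:19


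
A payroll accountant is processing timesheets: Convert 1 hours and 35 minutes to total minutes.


Hours: 1
Extra minutes: 35
Minutes per hour: 60
Hours to minutes: 1 x 60 = 60
Total: 60 + 35 = 95

95


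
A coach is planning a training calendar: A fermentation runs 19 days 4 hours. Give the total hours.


Days: 19
Extra hours: 4
Hours per day: 24
Days to hours: 19 x 24 = 456
Total: 456 + 4 = 460

460


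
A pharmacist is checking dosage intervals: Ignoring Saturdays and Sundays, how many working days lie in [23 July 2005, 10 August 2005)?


Start: 2005-07-23 (Saturday)
End (exclusive): 2005-08-10 (Wednesday)
Total calendar days: 18
Full weeks: 18 // 7 = 2 -> 10 weekdays
Remaining 4 days starting on Saturday:
  Sat(-), Sun(-), Mon(w), Tue(w) -> 2 weekdays
Total business days: 10 + 2 = 12

12


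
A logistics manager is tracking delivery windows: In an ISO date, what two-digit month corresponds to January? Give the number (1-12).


Calendar month order:
1. January <--
2. February
January is month number 1

1


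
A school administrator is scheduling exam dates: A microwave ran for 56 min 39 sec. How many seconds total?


Minutes: 56
Extra seconds: 39
Seconds per minute: 60
Minutes to seconds: 56 x 60 = 3360
Total: 3360 + 39 = 3399

3399


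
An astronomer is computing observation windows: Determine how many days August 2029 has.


Month: August
Year: 2029
August is a 31-day month
Total: 31 days

31


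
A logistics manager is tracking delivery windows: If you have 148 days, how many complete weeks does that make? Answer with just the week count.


Total days: 148
Days per week: 7
Division: 148 / 7 = 21 remainder 1
Complete weeks: 21
Remaining days: 1

21


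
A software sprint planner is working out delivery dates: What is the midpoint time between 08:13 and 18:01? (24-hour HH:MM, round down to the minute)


Start time: 08:13 = 493 minutes from midnight
End time: 18:01 = 1081 minutes from midnight
Sum: 493 + 1081 = 1574
Midpoint: 1574 / 2 = 787 minutes
Convert: 787 / 60 = 13 hours, 7 minutes
Result: 13:07

13:07


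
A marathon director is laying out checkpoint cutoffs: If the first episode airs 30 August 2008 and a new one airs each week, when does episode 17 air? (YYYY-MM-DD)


First occurrence: 2008-08-30 (occurrence 1)
Each occurrence is 7 days after the previous.
Occurrence 17 is 16 weeks after the first.
16 weeks = 112 days
2008-08-30 + 112 days = 2008-12-20

2008-12-20


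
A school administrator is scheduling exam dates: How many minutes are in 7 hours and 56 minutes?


Hours: 7
Minutes: 56
Convert hours to minutes: 7 x 60 = 420
Add remaining minutes: 420 + 56 = 476

476


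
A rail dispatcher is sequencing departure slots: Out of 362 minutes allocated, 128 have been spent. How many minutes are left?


Total budget: 362 minutes
Time used: 128 minutes
Remaining: 362 - 128 = 234 minutes
Percent used: 35.4%
Percent remaining: 64.6%

234


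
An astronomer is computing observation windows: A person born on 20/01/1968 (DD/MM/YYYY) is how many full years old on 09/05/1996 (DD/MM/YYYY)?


Birth: 1968-01-20
Reference: 1996-05-09
Year difference: 1996 - 1968 = 28
Has birthday (01-20) occurred by 05-09? Yes
Age in full years: 28

28


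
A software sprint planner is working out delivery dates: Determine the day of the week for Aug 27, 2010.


Date: 2010-08-27
January 1, 2010 is a Friday
Day of year: 239
Offset from Jan 1: 238 days
238 mod 7 = 0
Result: Friday

Friday


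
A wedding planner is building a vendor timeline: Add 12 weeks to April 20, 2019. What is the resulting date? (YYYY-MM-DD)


Start: 2019-04-20
Weeks to add: 12
Convert to days: 12 x 7 = 84 days
Add 84 days to 2019-04-20
Result: 2019-07-13

2019-07-13


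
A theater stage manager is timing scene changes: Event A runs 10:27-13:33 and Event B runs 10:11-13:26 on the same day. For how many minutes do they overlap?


Interval A: [627, 813] minutes from midnight
Interval B: [611, 806] minutes from midnight
Overlap start = max(627, 611) = 627
Overlap end = min(813, 806) = 806
Overlap = 806 - 627 = 179 minutes

179


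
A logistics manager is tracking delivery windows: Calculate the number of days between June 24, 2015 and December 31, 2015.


Start: June 24, 2015
End: December 31, 2015
Days left in June: 6
July: 31
August: 31
September: 30
October: 31
... plus remaining months
Sum of remaining months: 184
Total: 6 + 184 = 190

190


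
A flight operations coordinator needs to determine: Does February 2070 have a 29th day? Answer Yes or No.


Year: 2070
Divisible by 4? 2070 / 4 = 517.5 -> No
Not divisible by 4, so NOT a leap year

No


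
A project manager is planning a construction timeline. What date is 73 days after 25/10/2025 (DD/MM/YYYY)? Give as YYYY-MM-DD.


Start: 2025-10-25
Adding 73 days
Days remaining in October: 6
After October: 67 days still to add
November 2025: 30 days, 37 remaining
December 2025: 31 days, 6 remaining
January 2026 has 31 days, need 6
Result: 2026-01-06

2026-01-06


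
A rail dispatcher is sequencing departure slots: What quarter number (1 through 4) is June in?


Month: June (month 6)
Q1: January-March (months 1-3)
Q2: April-June (months 4-6)
Q3: July-September (months 7-9)
Q4: October-December (months 10-12)
Month 6 falls in Q2

2


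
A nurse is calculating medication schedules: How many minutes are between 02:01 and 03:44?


Start time: 02:01 = 121 minutes from midnight
End time: 03:44 = 224 minutes from midnight
Difference: 224 - 121 = 103 minutes
That is 1 hours and 43 minutes

103


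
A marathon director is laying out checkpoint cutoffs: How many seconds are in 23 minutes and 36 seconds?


Minutes: 23
Seconds: 36
Convert minutes to seconds: 23 x 60 = 1380
Add remaining seconds: 1380 + 36 = 1416

1416


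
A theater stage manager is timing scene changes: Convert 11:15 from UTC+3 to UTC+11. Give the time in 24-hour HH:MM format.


Local time: 11:15 at UTC+3 (offset 3h)
Target zone: UTC+11 (offset 11h)
Difference: 11 - (3) = 8 hours
Calculation: 11 + (8) = 19
Result: 19:15

19:15


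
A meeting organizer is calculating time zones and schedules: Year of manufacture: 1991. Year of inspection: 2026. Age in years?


Birth year: 1991
Current year: 2026
Age = current year - birth year
Age = 2026 - 1991 = 35

35


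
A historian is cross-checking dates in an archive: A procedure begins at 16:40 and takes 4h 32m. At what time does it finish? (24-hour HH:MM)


Start time: 16:40
Adding: 4 hours 32 minutes
Minutes: 40 + 32 = 72
Minute overflow: 72 >= 60, so carry 1 hour, minutes = 12
Hours: 16 + 4 + 1 = 21
Result: 21:12

21:12


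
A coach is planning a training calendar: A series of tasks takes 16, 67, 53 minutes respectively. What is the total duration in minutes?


Durations: 16, 67, 53
Running sum: 16
+ 67 = 83
+ 53 = 136
Total duration: 136 minutes
That is 2 hours and 16 minutes

136


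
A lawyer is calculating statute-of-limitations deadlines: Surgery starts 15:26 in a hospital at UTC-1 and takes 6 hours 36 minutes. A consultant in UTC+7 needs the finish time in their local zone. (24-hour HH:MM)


Start: 15:26 in UTC-1
Step 1 - add duration:
  minutes: 26 + 36 = 62 (carry 1h)
  hours: 15 + 6 + 1 = 22
  end in UTC-1: 22:02
Step 2 - convert UTC-1 -> UTC+7:
  offset difference: 7 - (-1) = 8 hours
  22 + (8) = 30 -> mod 24 = 6
Result: 06:02 in UTC+7

06:02


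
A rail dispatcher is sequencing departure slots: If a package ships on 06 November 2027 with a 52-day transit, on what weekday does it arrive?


Start: 2027-11-06 (Saturday)
Step 1 - find target date: add 52 days
  2027-11-06 + 52 days = 2027-12-28
Step 2 - day of week:
  52 mod 7 = 3
  Saturday + 3 days -> Tuesday
Result: Tuesday (2027-12-28)

Tuesday


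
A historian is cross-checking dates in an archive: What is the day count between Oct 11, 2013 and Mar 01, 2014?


Start date: 2013-10-11
End date: 2014-03-01
Oct 2013: +21 days
Nov 2013: +30 days
Dec 2013: +31 days
Jan 2014: +31 days
Feb 2014: +28 days
Total: 141 days

141


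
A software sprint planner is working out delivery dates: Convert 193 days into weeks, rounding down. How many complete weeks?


Total days: 193
Days per week: 7
Division: 193 / 7 = 27 remainder 4
Complete weeks: 27
Remaining days: 4

27


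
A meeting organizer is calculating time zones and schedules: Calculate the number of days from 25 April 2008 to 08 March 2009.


Start date: 2008-04-25
End date: 2009-03-08
Apr 2008: +6 days
May 2008: +31 days
Jun 2008: +30 days
... (9 more months)
Total: 317 days

317


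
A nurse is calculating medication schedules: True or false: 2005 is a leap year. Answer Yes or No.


Year: 2005
Divisible by 4? 2005 / 4 = 501.25 -> No
Not divisible by 4, so NOT a leap year

No


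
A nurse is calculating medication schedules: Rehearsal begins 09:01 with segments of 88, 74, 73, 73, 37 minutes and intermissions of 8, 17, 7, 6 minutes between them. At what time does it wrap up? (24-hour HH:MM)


Start: 09:01 = 541 min from midnight
  after task 1 (88 min): 10:29
  after break (8 min): 10:37
  after task 2 (74 min): 11:51
  after break (17 min): 12:08
  after task 3 (73 min): 13:21
  after break (7 min): 13:28
  after task 4 (73 min): 14:41
  after break (6 min): 14:47
  after task 5 (37 min): 15:24
Total elapsed: 383 minutes
End time: 15:24

15:24
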